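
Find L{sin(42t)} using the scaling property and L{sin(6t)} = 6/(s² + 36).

Using L{f(at)} = (1/a)F(s/a) with a=7: L{sin(42t)} = (1/7) · 6/((s/7)² + 36) = (1/7) · 6·49/(s² + 1764) = 42/(s² + 1764)

Final answer: 42/(s² + 1764)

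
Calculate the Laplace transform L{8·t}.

L{t^n} = n!/s^(n+1), so L{t} = 1/s^2. Then L{8·t} = 8·1/s^2 = 8/s^2

Final answer: 8/s^2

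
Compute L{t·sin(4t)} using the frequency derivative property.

L{sin(4t)} = 4/(s² + 16). By L{t·f(t)} = -F'(s): -d/ds[4/(s² + 16)] = -(4)·(-2s)/(s² + 16)² = 8s/(s² + 16)²

Final answer: 8s/(s² + 16)²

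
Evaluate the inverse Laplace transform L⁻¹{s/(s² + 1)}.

L⁻¹{s/(s² + 1)} = cos(t)

Final answer: cos(t)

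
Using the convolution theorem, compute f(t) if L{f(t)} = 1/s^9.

1/s^9 = (1/s)·(1/s^8) = L{1}·L{t^7/5040}. By convolution, f(t) = 1*t^7/5040 = ∫₀ᵗ 1·τ^7/5040 dτ = t^8/40320

Final answer: t^8/40320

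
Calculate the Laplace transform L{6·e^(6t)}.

L{e^(at)} = 1/(s-a), so L{e^(6t)} = 1/(s-6). Then L{6·e^(6t)} = 6/(s-6)

Final answer: 6/(s-6)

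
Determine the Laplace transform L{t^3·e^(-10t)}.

L{t^n·e^(at)} = n!/(s-a)^(n+1), so L{t^3·e^(-10t)} = 6/(s+10)^4

Final answer: 6/(s+10)^4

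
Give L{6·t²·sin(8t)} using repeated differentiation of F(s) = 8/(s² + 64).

F(s) = 8/(s² + 64). F'(s) = -16s/(s² + 64)². F''(s) = -16(64 - 3s²)/(s² + 64)³ = (48s² - 1024)/(s² + 64)³. So L{t²·sin(8t)} = (-1)² F''(s) = (48s² - 1024)/(s² + 64)³. Then L{6·t²·sin(8t)} = 6·(48s² - 1024)/(s² + 64)³ = (288s² - 6144)/(s² + 64)³

Final answer: (288s² - 6144)/(s² + 64)³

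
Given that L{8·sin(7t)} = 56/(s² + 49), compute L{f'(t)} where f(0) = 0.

L{f'(t)} = s·F(s) - f(0) = s·56/(s² + 49) - 0 = 56s/(s² + 49)

Final answer: 56s/(s² + 49)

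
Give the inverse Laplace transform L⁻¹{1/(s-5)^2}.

L⁻¹{n!/(s-a)^(n+1)} = t^n·e^(at), so L⁻¹{1/(s-5)^2} = t·e^(5t)

Final answer: t·e^(5t)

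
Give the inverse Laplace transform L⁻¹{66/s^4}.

L⁻¹{n!/s^(n+1)} = t^n with n=3. So L⁻¹{6/s^4} = t^3, and L⁻¹{66/s^4} = (66/6)·t^3 = 11·t^3

Final answer: 11·t^3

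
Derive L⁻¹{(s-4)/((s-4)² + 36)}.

Using frequency shift: L⁻¹{(s-a)/((s-a)² + b²)} = e^(at)cos(bt). Here a=4, b=6

Final answer: e^(4t)·cos(6t)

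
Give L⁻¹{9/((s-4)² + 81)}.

Form: b/((s-a)² + b²) → e^(at)sin(bt). With a=4, b=9

Final answer: e^(4t)·sin(9t)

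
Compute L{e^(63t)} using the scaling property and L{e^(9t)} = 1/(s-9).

Using L{f(at)} = (1/a)F(s/a) with a=7 and f(t) = e^(9t): L{e^(63t)} = (1/7) · 1/((s/7)-9) = (1/7) · 7/(s-63) = 1/(s-63)

Final answer: 1/(s-63)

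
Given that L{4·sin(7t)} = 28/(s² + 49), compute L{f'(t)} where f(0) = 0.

L{f'(t)} = s·F(s) - f(0) = s·28/(s² + 49) - 0 = 28s/(s² + 49)

Final answer: 28s/(s² + 49)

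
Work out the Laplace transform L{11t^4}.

L{11t^4} = 11 · L{t^4} = 11 · 24/s^5 = 264/s^5

Final answer: 264/s^5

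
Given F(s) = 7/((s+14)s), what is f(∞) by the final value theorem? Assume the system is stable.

f(∞) = lim_{s→0} sF(s) = lim_{s→0} 7/(s+14) = 1/2

Final answer: 1/2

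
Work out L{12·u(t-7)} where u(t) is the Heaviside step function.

L{u(t-a)} = e^(-as)/s. Here a=7, so L{u(t-7)} = e^(-7s)/s, and L{12·u(t-7)} = 12·e^(-7s)/s

Final answer: 12·e^(-7s)/s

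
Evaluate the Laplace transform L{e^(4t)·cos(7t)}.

L{e^(at)·cos(ωt)} = (s-a)/((s-a)² + ω²), so L{e^(4t)·cos(7t)} = (s-4)/((s-4)² + 49)

Final answer: (s-4)/((s-4)² + 49)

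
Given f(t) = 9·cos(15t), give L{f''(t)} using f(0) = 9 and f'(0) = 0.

F(s) = 9s/(s² + 225). L{f''(t)} = s²F(s) - sf(0) - f'(0) = 9s³/(s² + 225) - 9s = (9s³ - 9s(s² + 225))/(s² + 225) = -2025s/(s² + 225)

Final answer: -2025s/(s² + 225)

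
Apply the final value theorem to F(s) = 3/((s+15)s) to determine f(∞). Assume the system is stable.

f(∞) = lim_{s→0} sF(s) = lim_{s→0} 3/(s+15) = 1/5

Final answer: 1/5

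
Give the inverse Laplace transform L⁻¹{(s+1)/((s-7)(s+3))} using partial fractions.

Using partial fractions, f(t) = (8e^(7t) + 2e^(-3t))/10

Final answer: (8e^(7t) + 2e^(-3t))/10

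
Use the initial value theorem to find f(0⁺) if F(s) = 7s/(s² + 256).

f(0⁺) = lim_{s→∞} s·7s/(s² + 256) = lim_{s→∞} 7s²/(s² + 256) = 7

Final answer: 7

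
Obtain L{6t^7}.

L{t^n} = n!/s^(n+1). So L{6t^7} = 6·7!/s^8 = 30240/s^8

Final answer: 30240/s^8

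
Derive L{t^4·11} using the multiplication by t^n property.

L{11} = 11/s. d^1/ds^1[1/s] = -1/s². d^2/ds^2[1/s] = 2/s^3. d^3/ds^3[1/s] = -6/s^4. d^4/ds^4[1/s] = 24/s^5. So L{t^4} = (-1)^{4}·24/s^5 = 24/s^5. Then L{t^4·11} = 11·24/s^5 = 264/s^5

Final answer: 264/s^5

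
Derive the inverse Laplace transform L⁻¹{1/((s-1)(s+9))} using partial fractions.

Decompose: A/(s-1) + B/(s+9). A = 1/10, B = -1/10. f(t) = (e^t - e^(-9t))/10

Final answer: (e^t - e^(-9t))/10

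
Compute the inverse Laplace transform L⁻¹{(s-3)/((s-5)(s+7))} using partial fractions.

Using partial fractions, f(t) = (2e^(5t) + 10e^(-7t))/12

Final answer: (2e^(5t) + 10e^(-7t))/12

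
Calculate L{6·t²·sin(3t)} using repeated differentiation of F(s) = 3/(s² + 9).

F(s) = 3/(s² + 9). F'(s) = -6s/(s² + 9)². F''(s) = -6(9 - 3s²)/(s² + 9)³ = (18s² - 54)/(s² + 9)³. So L{t²·sin(3t)} = (-1)² F''(s) = (18s² - 54)/(s² + 9)³. Then L{6·t²·sin(3t)} = 6·(18s² - 54)/(s² + 9)³ = (108s² - 324)/(s² + 9)³

Final answer: (108s² - 324)/(s² + 9)³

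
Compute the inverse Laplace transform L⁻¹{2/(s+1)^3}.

L⁻¹{n!/(s-a)^(n+1)} = t^n·e^(at), so L⁻¹{2/(s+1)^3} = t^2·e^(-t)

Final answer: t^2·e^(-t)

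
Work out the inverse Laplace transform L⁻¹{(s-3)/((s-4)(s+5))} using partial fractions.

Using partial fractions, f(t) = (e^(4t) + 8e^(-5t))/9

Final answer: (e^(4t) + 8e^(-5t))/9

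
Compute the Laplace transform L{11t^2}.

L{11t^2} = 11 · L{t^2} = 11 · 2/s^3 = 22/s^3

Final answer: 22/s^3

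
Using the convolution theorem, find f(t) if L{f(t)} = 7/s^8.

7/s^8 = (7/s)·(1/s^7) = L{7}·L{t^6/720}. By convolution, f(t) = 7*t^6/720 = ∫₀ᵗ 7·τ^6/720 dτ = 7·t^7/5040

Final answer: 7·t^7/5040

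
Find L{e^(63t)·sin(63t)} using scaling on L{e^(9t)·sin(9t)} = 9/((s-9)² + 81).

Scaling with a=7: L{e^(63t)·sin(63t)} = (1/7) · 9/((s/7-9)² + 81). Simplifying: 63/((s-63)² + 3969)

Final answer: 63/((s-63)² + 3969)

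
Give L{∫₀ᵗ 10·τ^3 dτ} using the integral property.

L{∫₀ᵗ f(τ)dτ} = F(s)/s with f(t) = 10t^3. F(s) = 60/s^4, so L{∫₀ᵗ 10·τ^3 dτ} = (60/s^4)/s = 60/s^5. (Check: ∫₀ᵗ 10·τ^3 dτ = 10t^4/4.)

Final answer: 60/s^5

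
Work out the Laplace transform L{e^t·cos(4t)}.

L{e^(at)·cos(ωt)} = (s-a)/((s-a)² + ω²), so L{e^t·cos(4t)} = (s-1)/((s-1)² + 16)

Final answer: (s-1)/((s-1)² + 16)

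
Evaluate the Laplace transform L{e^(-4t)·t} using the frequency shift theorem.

L{e^(at)·t^n} = n!/(s-a)^(n+1), so L{e^(-4t)·t} = 1/(s+4)^2

Final answer: 1/(s+4)^2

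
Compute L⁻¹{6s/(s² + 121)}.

This is the form c·s/(s² + a²) with a = 11, c = 6. L⁻¹ = 6·cos(11t)

Final answer: 6·cos(11t)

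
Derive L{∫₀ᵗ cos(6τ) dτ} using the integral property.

L{∫₀ᵗ f(τ)dτ} = F(s)/s with F(s) = s/(s² + 36), so the result is (s/(s² + 36))/s = 1/(s² + 36)

Final answer: 1/(s² + 36)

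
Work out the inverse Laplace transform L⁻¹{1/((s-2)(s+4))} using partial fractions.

Decompose: A/(s-2) + B/(s+4). A = 1/6, B = -1/6. f(t) = (e^(2t) - e^(-4t))/6

Final answer: (e^(2t) - e^(-4t))/6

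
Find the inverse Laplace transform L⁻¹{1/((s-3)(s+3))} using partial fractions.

Decompose: A/(s-3) + B/(s+3). A = 1/6, B = -1/6. f(t) = (e^(3t) - e^(-3t))/6

Final answer: (e^(3t) - e^(-3t))/6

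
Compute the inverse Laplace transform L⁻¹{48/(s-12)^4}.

L⁻¹{n!/(s-a)^(n+1)} = t^n·e^(at) with n=3, a=12. So L⁻¹{6/(s-12)^4} = t^3·e^(12t), and L⁻¹{48/(s-12)^4} = (48/6)·t^3·e^(12t) = 8·t^3·e^(12t)

Final answer: 8·t^3·e^(12t)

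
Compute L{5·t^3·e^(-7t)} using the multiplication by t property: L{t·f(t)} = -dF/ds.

Using L{t^n·e^(at)} = n!/(s-a)^(n+1), L{t^3·e^(-7t)} = 6/(s+7)^4, so L{5·t^3·e^(-7t)} = 5·6/(s+7)^4 = 30/(s+7)^4

Final answer: 30/(s+7)^4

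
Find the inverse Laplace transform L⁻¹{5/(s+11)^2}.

L⁻¹{n!/(s-a)^(n+1)} = t^n·e^(at) with n=1, a=-11. So L⁻¹{1/(s+11)^2} = t·e^(-11t), and L⁻¹{5/(s+11)^2} = (5/1)·t·e^(-11t) = 5·t·e^(-11t)

Final answer: 5·t·e^(-11t)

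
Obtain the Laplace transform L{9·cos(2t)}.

L{cos(ωt)} = s/(s² + ω²), so L{cos(2t)} = s/(s² + 4). Then L{9·cos(2t)} = 9·s/(s² + 4) = 9s/(s² + 4)

Final answer: 9s/(s² + 4)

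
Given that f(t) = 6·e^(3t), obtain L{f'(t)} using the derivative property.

f(0) = 6, F(s) = 6/(s-3). L{f'(t)} = s·F(s) - f(0) = 6s/(s-3) - 6 = (6s - 6(s-3))/(s-3) = 18/(s-3)

Final answer: 18/(s-3)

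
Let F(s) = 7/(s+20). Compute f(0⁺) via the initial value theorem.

f(0⁺) = lim_{s→∞} s·7/(s+20) = lim_{s→∞} 7s/(s+20) = 7

Final answer: 7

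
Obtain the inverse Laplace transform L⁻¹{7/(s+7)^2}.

L⁻¹{n!/(s-a)^(n+1)} = t^n·e^(at) with n=1, a=-7. So L⁻¹{1/(s+7)^2} = t·e^(-7t), and L⁻¹{7/(s+7)^2} = (7/1)·t·e^(-7t) = 7·t·e^(-7t)

Final answer: 7·t·e^(-7t)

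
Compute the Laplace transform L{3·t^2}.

L{t^n} = n!/s^(n+1), so L{t^2} = 2/s^3. Then L{3·t^2} = 3·2/s^3 = 6/s^3

Final answer: 6/s^3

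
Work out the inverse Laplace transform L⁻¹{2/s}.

L⁻¹{c/s} = c, so L⁻¹{2/s} = 2

Final answer: 2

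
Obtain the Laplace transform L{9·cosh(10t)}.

L{cosh(ωt)} = s/(s² - ω²), so L{cosh(10t)} = s/(s² - 100). Then L{9·cosh(10t)} = 9·s/(s² - 100) = 9s/(s² - 100)

Final answer: 9s/(s² - 100)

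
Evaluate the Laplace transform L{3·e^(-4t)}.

L{e^(at)} = 1/(s-a), so L{e^(-4t)} = 1/(s+4). Then L{3·e^(-4t)} = 3/(s+4)

Final answer: 3/(s+4)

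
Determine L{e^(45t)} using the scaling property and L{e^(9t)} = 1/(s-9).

Using L{f(at)} = (1/a)F(s/a) with a=5 and f(t) = e^(9t): L{e^(45t)} = (1/5) · 1/((s/5)-9) = (1/5) · 5/(s-45) = 1/(s-45)

Final answer: 1/(s-45)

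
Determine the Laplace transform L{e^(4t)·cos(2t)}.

L{e^(at)·cos(ωt)} = (s-a)/((s-a)² + ω²), so L{e^(4t)·cos(2t)} = (s-4)/((s-4)² + 4)

Final answer: (s-4)/((s-4)² + 4)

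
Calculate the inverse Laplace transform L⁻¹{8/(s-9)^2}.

L⁻¹{n!/(s-a)^(n+1)} = t^n·e^(at) with n=1, a=9. So L⁻¹{1/(s-9)^2} = t·e^(9t), and L⁻¹{8/(s-9)^2} = (8/1)·t·e^(9t) = 8·t·e^(9t)

Final answer: 8·t·e^(9t)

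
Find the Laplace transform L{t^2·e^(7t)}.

L{t^n·e^(at)} = n!/(s-a)^(n+1), so L{t^2·e^(7t)} = 2/(s-7)^3

Final answer: 2/(s-7)^3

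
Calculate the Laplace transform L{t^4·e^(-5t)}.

L{t^n·e^(at)} = n!/(s-a)^(n+1), so L{t^4·e^(-5t)} = 24/(s+5)^5

Final answer: 24/(s+5)^5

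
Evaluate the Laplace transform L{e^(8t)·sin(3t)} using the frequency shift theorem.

Frequency shift: L{e^(at)f(t)} = F(s-a). L{e^(8t)·sin(3t)} = 3/((s-8)² + 9)

Final answer: 3/((s-8)² + 9)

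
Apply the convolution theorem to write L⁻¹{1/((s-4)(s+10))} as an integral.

1/((s-4)(s+10)) = (1/(s-4))·(1/(s+10)) = L{e^(4t)}·L{e^(-10t)}. So f(t) = e^(4t)*e^(-10t) = ∫₀ᵗ e^(4τ)·e^(-10(t-τ)) dτ

Final answer: ∫₀ᵗ e^(4τ)·e^(-10(t-τ)) dτ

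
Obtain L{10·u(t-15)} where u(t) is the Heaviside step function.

L{u(t-a)} = e^(-as)/s. Here a=15, so L{u(t-15)} = e^(-15s)/s, and L{10·u(t-15)} = 10·e^(-15s)/s

Final answer: 10·e^(-15s)/s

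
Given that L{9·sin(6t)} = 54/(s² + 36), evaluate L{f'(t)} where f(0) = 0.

L{f'(t)} = s·F(s) - f(0) = s·54/(s² + 36) - 0 = 54s/(s² + 36)

Final answer: 54s/(s² + 36)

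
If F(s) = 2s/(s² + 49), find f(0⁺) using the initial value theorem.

f(0⁺) = lim_{s→∞} s·2s/(s² + 49) = lim_{s→∞} 2s²/(s² + 49) = 2

Final answer: 2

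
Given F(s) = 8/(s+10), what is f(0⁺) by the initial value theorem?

f(0⁺) = lim_{s→∞} s·8/(s+10) = lim_{s→∞} 8s/(s+10) = 8

Final answer: 8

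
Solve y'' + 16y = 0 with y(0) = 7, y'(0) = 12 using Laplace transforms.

L{y''} + 16L{y} = 0. s²Y - 7s - 12 + 16Y = 0. Y(s² + 16) = 7s + 12. Y = (7s + 12)/(s² + 16). Inverting: y(t) = 7cos(4t) + 3sin(4t)

Final answer: y(t) = 7cos(4t) + 3sin(4t)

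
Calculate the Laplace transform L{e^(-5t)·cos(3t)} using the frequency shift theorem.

Frequency shift: L{e^(at)f(t)} = F(s-a). L{e^(-5t)·cos(3t)} = (s+5)/((s+5)² + 9)

Final answer: (s+5)/((s+5)² + 9)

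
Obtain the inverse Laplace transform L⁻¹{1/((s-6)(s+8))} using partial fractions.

Decompose: A/(s-6) + B/(s+8). A = 1/14, B = -1/14. f(t) = (e^(6t) - e^(-8t))/14

Final answer: (e^(6t) - e^(-8t))/14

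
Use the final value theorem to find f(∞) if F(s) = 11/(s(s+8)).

f(∞) = lim_{s→0} s·11/(s(s+8)) = lim_{s→0} 11/(s+8) = 11/8 = 11/8

Final answer: 11/8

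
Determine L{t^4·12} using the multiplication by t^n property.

L{12} = 12/s. d^1/ds^1[1/s] = -1/s². d^2/ds^2[1/s] = 2/s^3. d^3/ds^3[1/s] = -6/s^4. d^4/ds^4[1/s] = 24/s^5. So L{t^4} = (-1)^{4}·24/s^5 = 24/s^5. Then L{t^4·12} = 12·24/s^5 = 288/s^5

Final answer: 288/s^5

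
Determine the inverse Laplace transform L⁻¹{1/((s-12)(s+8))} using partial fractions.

Decompose: A/(s-12) + B/(s+8). A = 1/20, B = -1/20. f(t) = (e^(12t) - e^(-8t))/20

Final answer: (e^(12t) - e^(-8t))/20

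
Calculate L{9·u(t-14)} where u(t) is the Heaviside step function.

L{u(t-a)} = e^(-as)/s. Here a=14, so L{u(t-14)} = e^(-14s)/s, and L{9·u(t-14)} = 9·e^(-14s)/s

Final answer: 9·e^(-14s)/s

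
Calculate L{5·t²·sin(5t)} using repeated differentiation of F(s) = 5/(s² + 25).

F(s) = 5/(s² + 25). F'(s) = -10s/(s² + 25)². F''(s) = -10(25 - 3s²)/(s² + 25)³ = (30s² - 250)/(s² + 25)³. So L{t²·sin(5t)} = (-1)² F''(s) = (30s² - 250)/(s² + 25)³. Then L{5·t²·sin(5t)} = 5·(30s² - 250)/(s² + 25)³ = (150s² - 1250)/(s² + 25)³

Final answer: (150s² - 1250)/(s² + 25)³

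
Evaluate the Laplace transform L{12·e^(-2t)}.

L{e^(at)} = 1/(s-a), so L{e^(-2t)} = 1/(s+2). Then L{12·e^(-2t)} = 12/(s+2)

Final answer: 12/(s+2)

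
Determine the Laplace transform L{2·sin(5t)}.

L{sin(ωt)} = ω/(s² + ω²), so L{sin(5t)} = 5/(s² + 25). Then L{2·sin(5t)} = 2·5/(s² + 25) = 10/(s² + 25)

Final answer: 10/(s² + 25)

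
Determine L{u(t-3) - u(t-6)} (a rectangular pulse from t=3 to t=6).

L{u(t-a)} = e^(-as)/s. L{u(t-3) - u(t-6)} = (e^(-3s) - e^(-6s))/s

Final answer: (e^(-3s) - e^(-6s))/s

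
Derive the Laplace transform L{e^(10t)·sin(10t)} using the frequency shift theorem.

Frequency shift: L{e^(at)f(t)} = F(s-a). L{e^(10t)·sin(10t)} = 10/((s-10)² + 100)

Final answer: 10/((s-10)² + 100)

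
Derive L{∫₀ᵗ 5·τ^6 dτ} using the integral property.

L{∫₀ᵗ f(τ)dτ} = F(s)/s with f(t) = 5t^6. F(s) = 3600/s^7, so L{∫₀ᵗ 5·τ^6 dτ} = (3600/s^7)/s = 3600/s^8. (Check: ∫₀ᵗ 5·τ^6 dτ = 5t^7/7.)

Final answer: 3600/s^8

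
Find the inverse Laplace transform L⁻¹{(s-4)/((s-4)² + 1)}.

Using frequency shift, L⁻¹{(s-4)/((s-4)² + 1)} = e^(4t)·cos(t)

Final answer: e^(4t)·cos(t)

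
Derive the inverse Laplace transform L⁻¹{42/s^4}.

L⁻¹{n!/s^(n+1)} = t^n with n=3. So L⁻¹{6/s^4} = t^3, and L⁻¹{42/s^4} = (42/6)·t^3 = 7·t^3

Final answer: 7·t^3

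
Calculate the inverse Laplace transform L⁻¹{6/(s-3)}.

L⁻¹{1/(s-a)} = e^(at), so L⁻¹{1/(s-3)} = e^(3t), and L⁻¹{6/(s-3)} = 6·e^(3t)

Final answer: 6·e^(3t)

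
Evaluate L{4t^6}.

L{t^n} = n!/s^(n+1). So L{4t^6} = 4·6!/s^7 = 2880/s^7

Final answer: 2880/s^7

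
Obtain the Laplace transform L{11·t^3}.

L{t^n} = n!/s^(n+1), so L{t^3} = 6/s^4. Then L{11·t^3} = 11·6/s^4 = 66/s^4

Final answer: 66/s^4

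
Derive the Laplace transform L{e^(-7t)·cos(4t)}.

L{e^(at)·cos(ωt)} = (s-a)/((s-a)² + ω²), so L{e^(-7t)·cos(4t)} = (s+7)/((s+7)² + 16)

Final answer: (s+7)/((s+7)² + 16)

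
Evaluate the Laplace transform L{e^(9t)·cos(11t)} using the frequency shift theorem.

Frequency shift: L{e^(at)f(t)} = F(s-a). L{e^(9t)·cos(11t)} = (s-9)/((s-9)² + 121)

Final answer: (s-9)/((s-9)² + 121)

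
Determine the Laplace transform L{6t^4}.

L{6t^4} = 6 · L{t^4} = 6 · 24/s^5 = 144/s^5

Final answer: 144/s^5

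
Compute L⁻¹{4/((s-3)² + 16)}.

Form: b/((s-a)² + b²) → e^(at)sin(bt). With a=3, b=4

Final answer: e^(3t)·sin(4t)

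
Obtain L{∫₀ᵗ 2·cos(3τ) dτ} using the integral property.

L{∫₀ᵗ f(τ)dτ} = F(s)/s with F(s) = 2s/(s² + 9), so the result is (2s/(s² + 9))/s = 2/(s² + 9)

Final answer: 2/(s² + 9)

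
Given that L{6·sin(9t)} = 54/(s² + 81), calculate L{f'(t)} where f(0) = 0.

L{f'(t)} = s·F(s) - f(0) = s·54/(s² + 81) - 0 = 54s/(s² + 81)

Final answer: 54s/(s² + 81)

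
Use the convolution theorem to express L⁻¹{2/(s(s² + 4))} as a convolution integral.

2/(s(s² + 4)) = (1/s)·(2/(s² + 4)) = L{1}·L{sin(2t)}. So f(t) = 1*(sin(2t)) = ∫₀ᵗ sin(2τ) dτ

Final answer: ∫₀ᵗ sin(2τ) dτ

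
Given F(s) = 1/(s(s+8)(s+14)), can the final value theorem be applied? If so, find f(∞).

Poles of sF(s) = 1/((s+8)(s+14)) are at s = -8 and s = -14, both in the left half-plane. Theorem applies. f(∞) = lim_{s→0} sF(s) = 1/(8·14) = 1/112

Final answer: 1/112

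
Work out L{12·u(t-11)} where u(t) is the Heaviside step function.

L{u(t-a)} = e^(-as)/s. Here a=11, so L{u(t-11)} = e^(-11s)/s, and L{12·u(t-11)} = 12·e^(-11s)/s

Final answer: 12·e^(-11s)/s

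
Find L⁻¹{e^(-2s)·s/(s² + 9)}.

L⁻¹{s/(s² + 9)} = cos(3t). By the time shift theorem, L⁻¹{e^(-as)F(s)} = u(t-a)f(t-a) with a=2, so L⁻¹{e^(-2s)·s/(s² + 9)} = u(t-2)·cos(3(t-2))

Final answer: u(t-2)·cos(3(t-2))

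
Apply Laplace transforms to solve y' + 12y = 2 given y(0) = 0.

sY + 12Y = 2/s. Y = 2/(s(s+12)). Partial fractions: Y = 1/6/s - 1/6/(s+12)

Final answer: y(t) = 1/6(1 - e^(-12t))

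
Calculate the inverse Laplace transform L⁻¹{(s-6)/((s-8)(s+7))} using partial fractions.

Using partial fractions, f(t) = (2e^(8t) + 13e^(-7t))/15

Final answer: (2e^(8t) + 13e^(-7t))/15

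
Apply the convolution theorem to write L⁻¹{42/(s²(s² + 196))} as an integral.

42/(s²(s² + 196)) = (1/s²)·(42/(s² + 196)) = L{t}·L{3·sin(14t)}. So f(t) = t*(3·sin(14t)) = ∫₀ᵗ 3τ·sin(14(t-τ)) dτ

Final answer: ∫₀ᵗ 3τ·sin(14(t-τ)) dτ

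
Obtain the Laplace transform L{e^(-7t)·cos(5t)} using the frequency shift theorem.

Frequency shift: L{e^(at)f(t)} = F(s-a). L{e^(-7t)·cos(5t)} = (s+7)/((s+7)² + 25)

Final answer: (s+7)/((s+7)² + 25)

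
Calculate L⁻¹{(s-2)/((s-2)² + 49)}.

Using frequency shift: L⁻¹{(s-a)/((s-a)² + b²)} = e^(at)cos(bt). Here a=2, b=7

Final answer: e^(2t)·cos(7t)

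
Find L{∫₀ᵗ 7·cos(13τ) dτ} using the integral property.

L{∫₀ᵗ f(τ)dτ} = F(s)/s with F(s) = 7s/(s² + 169), so the result is (7s/(s² + 169))/s = 7/(s² + 169)

Final answer: 7/(s² + 169)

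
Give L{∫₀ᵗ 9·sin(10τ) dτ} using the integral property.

L{∫₀ᵗ f(τ)dτ} = F(s)/s with F(s) = 90/(s² + 100), so the result is (90/(s² + 100))/s = 90/(s(s² + 100))

Final answer: 90/(s(s² + 100))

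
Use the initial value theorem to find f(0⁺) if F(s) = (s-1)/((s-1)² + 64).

f(0⁺) = lim_{s→∞} sF(s) = lim_{s→∞} s(s-1)/((s-1)² + 64) = 1

Final answer: 1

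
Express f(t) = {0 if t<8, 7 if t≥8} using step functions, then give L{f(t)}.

f(t) = 7·u(t-8). L{u(t-8)} = e^(-8s)/s, so L{f(t)} = 7·e^(-8s)/s

Final answer: 7·e^(-8s)/s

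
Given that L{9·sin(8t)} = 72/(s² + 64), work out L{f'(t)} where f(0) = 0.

L{f'(t)} = s·F(s) - f(0) = s·72/(s² + 64) - 0 = 72s/(s² + 64)

Final answer: 72s/(s² + 64)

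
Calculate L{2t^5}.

L{t^n} = n!/s^(n+1). So L{2t^5} = 2·5!/s^6 = 240/s^6

Final answer: 240/s^6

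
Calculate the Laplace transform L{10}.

L{10} = 10 · L{1} = 10/s

Final answer: 10/s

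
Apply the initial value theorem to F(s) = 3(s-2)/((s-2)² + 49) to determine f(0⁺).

f(0⁺) = lim_{s→∞} sF(s) = lim_{s→∞} 3s(s-2)/((s-2)² + 49) = 3

Final answer: 3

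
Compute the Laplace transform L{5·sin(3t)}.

L{sin(ωt)} = ω/(s² + ω²), so L{sin(3t)} = 3/(s² + 9). Then L{5·sin(3t)} = 5·3/(s² + 9) = 15/(s² + 9)

Final answer: 15/(s² + 9)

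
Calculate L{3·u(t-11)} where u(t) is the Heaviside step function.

L{u(t-a)} = e^(-as)/s. Here a=11, so L{u(t-11)} = e^(-11s)/s, and L{3·u(t-11)} = 3·e^(-11s)/s

Final answer: 3·e^(-11s)/s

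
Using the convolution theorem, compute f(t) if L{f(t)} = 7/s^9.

7/s^9 = (7/s)·(1/s^8) = L{7}·L{t^7/5040}. By convolution, f(t) = 7*t^7/5040 = ∫₀ᵗ 7·τ^7/5040 dτ = 7·t^8/40320

Final answer: 7·t^8/40320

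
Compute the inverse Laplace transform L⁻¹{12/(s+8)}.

L⁻¹{1/(s-a)} = e^(at), so L⁻¹{1/(s+8)} = e^(-8t), and L⁻¹{12/(s+8)} = 12·e^(-8t)

Final answer: 12·e^(-8t)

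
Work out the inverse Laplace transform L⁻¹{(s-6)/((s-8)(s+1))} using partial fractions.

Using partial fractions, f(t) = (2e^(8t) + 7e^(-t))/9

Final answer: (2e^(8t) + 7e^(-t))/9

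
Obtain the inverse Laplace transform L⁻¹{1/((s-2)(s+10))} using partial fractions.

Decompose: A/(s-2) + B/(s+10). A = 1/12, B = -1/12. f(t) = (e^(2t) - e^(-10t))/12

Final answer: (e^(2t) - e^(-10t))/12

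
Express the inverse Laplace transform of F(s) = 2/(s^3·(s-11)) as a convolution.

2/(s^3·(s-11)) = (2/s^3)·(1/(s-11)) = L{t^2}·L{e^(11t)}. So f(t) = t^2*e^(11t) = ∫₀ᵗ τ^2·e^(11(t-τ)) dτ

Final answer: ∫₀ᵗ τ^2·e^(11(t-τ)) dτ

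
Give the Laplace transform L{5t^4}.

L{5t^4} = 5 · L{t^4} = 5 · 24/s^5 = 120/s^5

Final answer: 120/s^5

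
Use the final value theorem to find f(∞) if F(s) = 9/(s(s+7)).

f(∞) = lim_{s→0} s·9/(s(s+7)) = lim_{s→0} 9/(s+7) = 9/7 = 9/7

Final answer: 9/7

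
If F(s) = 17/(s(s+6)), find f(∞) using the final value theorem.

f(∞) = lim_{s→0} s·17/(s(s+6)) = lim_{s→0} 17/(s+6) = 17/6 = 17/6

Final answer: 17/6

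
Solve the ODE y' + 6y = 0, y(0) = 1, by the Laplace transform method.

L{y'} + 6L{y} = 0. sY - 1 + 6Y = 0. Y(s+6) = 1. Y = 1/(s+6)

Final answer: y(t) = e^(-6t)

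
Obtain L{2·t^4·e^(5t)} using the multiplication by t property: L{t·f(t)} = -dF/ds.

Using L{t^n·e^(at)} = n!/(s-a)^(n+1), L{t^4·e^(5t)} = 24/(s-5)^5, so L{2·t^4·e^(5t)} = 2·24/(s-5)^5 = 48/(s-5)^5

Final answer: 48/(s-5)^5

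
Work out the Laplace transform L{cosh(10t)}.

L{cosh(ωt)} = s/(s² - ω²), so L{cosh(10t)} = s/(s² - 100)

Final answer: s/(s² - 100)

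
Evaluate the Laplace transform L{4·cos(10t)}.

L{cos(ωt)} = s/(s² + ω²), so L{cos(10t)} = s/(s² + 100). Then L{4·cos(10t)} = 4·s/(s² + 100) = 4s/(s² + 100)

Final answer: 4s/(s² + 100)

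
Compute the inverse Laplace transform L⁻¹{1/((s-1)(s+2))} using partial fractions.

Decompose: A/(s-1) + B/(s+2). A = 1/3, B = -1/3. f(t) = (e^t - e^(-2t))/3

Final answer: (e^t - e^(-2t))/3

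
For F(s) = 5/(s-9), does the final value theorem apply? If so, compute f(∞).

sF(s) = 5s/(s-9) has a pole at s = 9 in the right half-plane. Theorem does NOT apply (unstable system; f(t) = 5·e^(9t) grows without bound).

Final answer: Not applicable (unstable)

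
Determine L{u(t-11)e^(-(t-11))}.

u(t-a)f(t-a) with f(t)=e^(-t). L{e^(-t)} = 1/(s+1). By time shift: e^(-11s)/(s+1)

Final answer: e^(-11s)/(s+1)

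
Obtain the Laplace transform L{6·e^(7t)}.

L{e^(at)} = 1/(s-a), so L{e^(7t)} = 1/(s-7). Then L{6·e^(7t)} = 6/(s-7)

Final answer: 6/(s-7)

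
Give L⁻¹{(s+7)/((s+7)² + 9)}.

Using frequency shift: L⁻¹{(s-a)/((s-a)² + b²)} = e^(at)cos(bt). Here a=-7, b=3

Final answer: e^(-7t)·cos(3t)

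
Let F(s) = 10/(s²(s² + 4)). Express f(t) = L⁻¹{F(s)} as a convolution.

10/(s²(s² + 4)) = (1/s²)·(10/(s² + 4)) = L{t}·L{5·sin(2t)}. So f(t) = t*(5·sin(2t)) = ∫₀ᵗ 5τ·sin(2(t-τ)) dτ

Final answer: ∫₀ᵗ 5τ·sin(2(t-τ)) dτ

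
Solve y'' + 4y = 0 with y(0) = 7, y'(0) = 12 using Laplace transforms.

L{y''} + 4L{y} = 0. s²Y - 7s - 12 + 4Y = 0. Y(s² + 4) = 7s + 12. Y = (7s + 12)/(s² + 4). Inverting: y(t) = 7cos(2t) + 6sin(2t)

Final answer: y(t) = 7cos(2t) + 6sin(2t)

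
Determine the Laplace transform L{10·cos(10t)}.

L{cos(ωt)} = s/(s² + ω²), so L{cos(10t)} = s/(s² + 100). Then L{10·cos(10t)} = 10·s/(s² + 100) = 10s/(s² + 100)

Final answer: 10s/(s² + 100)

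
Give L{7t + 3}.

L{7t + 3} = 7·L{t} + 3·L{1} = 7/s² + 3/s

Final answer: 7/s² + 3/s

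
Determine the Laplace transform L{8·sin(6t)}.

L{sin(ωt)} = ω/(s² + ω²), so L{sin(6t)} = 6/(s² + 36). Then L{8·sin(6t)} = 8·6/(s² + 36) = 48/(s² + 36)

Final answer: 48/(s² + 36)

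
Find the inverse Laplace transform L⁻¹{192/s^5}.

L⁻¹{n!/s^(n+1)} = t^n with n=4. So L⁻¹{24/s^5} = t^4, and L⁻¹{192/s^5} = (192/24)·t^4 = 8·t^4

Final answer: 8·t^4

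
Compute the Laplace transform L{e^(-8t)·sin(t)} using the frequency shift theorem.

Frequency shift: L{e^(at)f(t)} = F(s-a). L{e^(-8t)·sin(t)} = 1/((s+8)² + 1)

Final answer: 1/((s+8)² + 1)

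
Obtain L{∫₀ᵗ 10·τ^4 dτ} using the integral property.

L{∫₀ᵗ f(τ)dτ} = F(s)/s with f(t) = 10t^4. F(s) = 240/s^5, so L{∫₀ᵗ 10·τ^4 dτ} = (240/s^5)/s = 240/s^6. (Check: ∫₀ᵗ 10·τ^4 dτ = 10t^5/5.)

Final answer: 240/s^6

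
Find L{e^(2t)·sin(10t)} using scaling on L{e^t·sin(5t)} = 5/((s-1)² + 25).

Scaling with a=2: L{e^(2t)·sin(10t)} = (1/2) · 5/((s/2-1)² + 25). Simplifying: 10/((s-2)² + 100)

Final answer: 10/((s-2)² + 100)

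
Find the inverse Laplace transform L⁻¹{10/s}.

L⁻¹{c/s} = c, so L⁻¹{10/s} = 10

Final answer: 10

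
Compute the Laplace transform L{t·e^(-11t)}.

L{t^n·e^(at)} = n!/(s-a)^(n+1), so L{t·e^(-11t)} = 1/(s+11)^2

Final answer: 1/(s+11)^2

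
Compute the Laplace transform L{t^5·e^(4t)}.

L{t^n·e^(at)} = n!/(s-a)^(n+1), so L{t^5·e^(4t)} = 120/(s-4)^6

Final answer: 120/(s-4)^6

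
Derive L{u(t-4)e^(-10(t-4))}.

u(t-a)f(t-a) with f(t)=e^(-10t). L{e^(-10t)} = 1/(s+10). By time shift: e^(-4s)/(s+10)

Final answer: e^(-4s)/(s+10)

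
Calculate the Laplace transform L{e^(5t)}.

L{e^(at)} = 1/(s-a), so L{e^(5t)} = 1/(s-5)

Final answer: 1/(s-5)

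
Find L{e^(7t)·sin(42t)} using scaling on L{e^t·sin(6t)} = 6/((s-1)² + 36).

Scaling with a=7: L{e^(7t)·sin(42t)} = (1/7) · 6/((s/7-1)² + 36). Simplifying: 42/((s-7)² + 1764)

Final answer: 42/((s-7)² + 1764)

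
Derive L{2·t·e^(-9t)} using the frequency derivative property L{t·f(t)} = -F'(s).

L{e^(-9t)} = 1/(s+9). By frequency derivative: L{t·e^(-9t)} = -d/ds[1/(s+9)] = -(-1)/(s+9)² = 1/(s+9)². Then L{2·t·e^(-9t)} = 2·1/(s+9)² = 2/(s+9)²

Final answer: 2/(s+9)²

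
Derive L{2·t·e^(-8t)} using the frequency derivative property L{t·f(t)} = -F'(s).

L{e^(-8t)} = 1/(s+8). By frequency derivative: L{t·e^(-8t)} = -d/ds[1/(s+8)] = -(-1)/(s+8)² = 1/(s+8)². Then L{2·t·e^(-8t)} = 2·1/(s+8)² = 2/(s+8)²

Final answer: 2/(s+8)²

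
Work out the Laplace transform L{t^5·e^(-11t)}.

L{t^n·e^(at)} = n!/(s-a)^(n+1), so L{t^5·e^(-11t)} = 120/(s+11)^6

Final answer: 120/(s+11)^6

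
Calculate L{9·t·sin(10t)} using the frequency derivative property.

L{sin(10t)} = 10/(s² + 100). By L{t·f(t)} = -F'(s): -d/ds[10/(s² + 100)] = -(10)·(-2s)/(s² + 100)² = 20s/(s² + 100)². Then L{9·t·sin(10t)} = 9·20s/(s² + 100)² = 180s/(s² + 100)²

Final answer: 180s/(s² + 100)²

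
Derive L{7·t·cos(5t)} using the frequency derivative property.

L{cos(5t)} = s/(s² + 25). Derivative: d/ds[s/(s² + 25)] = [(s² + 25) - s·2s]/(s² + 25)² = (25 - s²)/(s² + 25)². So L{t·cos(5t)} = -F'(s) = (s² - 25)/(s² + 25)². Then L{7·t·cos(5t)} = 7·(s² - 25)/(s² + 25)²

Final answer: 7·(s² - 25)/(s² + 25)²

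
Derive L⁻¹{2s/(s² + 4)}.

This is the form c·s/(s² + a²) with a = 2, c = 2. L⁻¹ = 2·cos(2t)

Final answer: 2·cos(2t)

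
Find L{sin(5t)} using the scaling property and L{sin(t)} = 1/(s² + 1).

Using L{f(at)} = (1/a)F(s/a) with a=5: L{sin(5t)} = (1/5) · 1/((s/5)² + 1) = (1/5) · 1·25/(s² + 25) = 5/(s² + 25)

Final answer: 5/(s² + 25)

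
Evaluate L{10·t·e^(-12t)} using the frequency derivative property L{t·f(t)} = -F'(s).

L{e^(-12t)} = 1/(s+12). By frequency derivative: L{t·e^(-12t)} = -d/ds[1/(s+12)] = -(-1)/(s+12)² = 1/(s+12)². Then L{10·t·e^(-12t)} = 10·1/(s+12)² = 10/(s+12)²

Final answer: 10/(s+12)²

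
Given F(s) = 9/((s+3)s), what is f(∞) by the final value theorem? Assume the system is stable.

f(∞) = lim_{s→0} sF(s) = lim_{s→0} 9/(s+3) = 3

Final answer: 3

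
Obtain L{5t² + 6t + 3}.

L{5t² + 6t + 3} = 5·2/s³ + 6/s² + 3/s = 10/s³ + 6/s² + 3/s

Final answer: 10/s³ + 6/s² + 3/s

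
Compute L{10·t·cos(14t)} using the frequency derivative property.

L{cos(14t)} = s/(s² + 196). Derivative: d/ds[s/(s² + 196)] = [(s² + 196) - s·2s]/(s² + 196)² = (196 - s²)/(s² + 196)². So L{t·cos(14t)} = -F'(s) = (s² - 196)/(s² + 196)². Then L{10·t·cos(14t)} = 10·(s² - 196)/(s² + 196)²

Final answer: 10·(s² - 196)/(s² + 196)²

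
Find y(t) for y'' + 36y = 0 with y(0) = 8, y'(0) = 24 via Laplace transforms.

L{y''} + 36L{y} = 0. s²Y - 8s - 24 + 36Y = 0. Y(s² + 36) = 8s + 24. Y = (8s + 24)/(s² + 36). Inverting: y(t) = 8cos(6t) + 4sin(6t)

Final answer: y(t) = 8cos(6t) + 4sin(6t)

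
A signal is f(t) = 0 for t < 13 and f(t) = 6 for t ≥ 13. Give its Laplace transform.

f(t) = 6·u(t-13). L{u(t-13)} = e^(-13s)/s, so L{f(t)} = 6·e^(-13s)/s

Final answer: 6·e^(-13s)/s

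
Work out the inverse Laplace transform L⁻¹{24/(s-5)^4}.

L⁻¹{n!/(s-a)^(n+1)} = t^n·e^(at) with n=3, a=5. So L⁻¹{6/(s-5)^4} = t^3·e^(5t), and L⁻¹{24/(s-5)^4} = (24/6)·t^3·e^(5t) = 4·t^3·e^(5t)

Final answer: 4·t^3·e^(5t)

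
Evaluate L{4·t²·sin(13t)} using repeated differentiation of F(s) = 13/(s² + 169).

F(s) = 13/(s² + 169). F'(s) = -26s/(s² + 169)². F''(s) = -26(169 - 3s²)/(s² + 169)³ = (78s² - 4394)/(s² + 169)³. So L{t²·sin(13t)} = (-1)² F''(s) = (78s² - 4394)/(s² + 169)³. Then L{4·t²·sin(13t)} = 4·(78s² - 4394)/(s² + 169)³ = (312s² - 17576)/(s² + 169)³

Final answer: (312s² - 17576)/(s² + 169)³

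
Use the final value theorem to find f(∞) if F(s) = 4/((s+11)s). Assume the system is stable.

f(∞) = lim_{s→0} sF(s) = lim_{s→0} 4/(s+11) = 4/11

Final answer: 4/11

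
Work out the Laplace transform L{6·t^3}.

L{t^n} = n!/s^(n+1), so L{t^3} = 6/s^4. Then L{6·t^3} = 6·6/s^4 = 36/s^4

Final answer: 36/s^4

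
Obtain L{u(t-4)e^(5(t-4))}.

u(t-a)f(t-a) with f(t)=e^(5t). L{e^(5t)} = 1/(s-5). By time shift: e^(-4s)/(s-5)

Final answer: e^(-4s)/(s-5)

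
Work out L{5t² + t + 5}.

L{5t² + t + 5} = 5·2/s³ + 1/s² + 5/s = 10/s³ + 1/s² + 5/s

Final answer: 10/s³ + 1/s² + 5/s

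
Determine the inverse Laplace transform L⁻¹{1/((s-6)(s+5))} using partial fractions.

Decompose: A/(s-6) + B/(s+5). A = 1/11, B = -1/11. f(t) = (e^(6t) - e^(-5t))/11

Final answer: (e^(6t) - e^(-5t))/11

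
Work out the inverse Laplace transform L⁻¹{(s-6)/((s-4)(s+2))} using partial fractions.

Using partial fractions, f(t) = (-2e^(4t) + 8e^(-2t))/6

Final answer: (-2e^(4t) + 8e^(-2t))/6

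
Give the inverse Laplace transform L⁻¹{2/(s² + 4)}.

L⁻¹{2/(s² + 4)} = sin(2t)

Final answer: sin(2t)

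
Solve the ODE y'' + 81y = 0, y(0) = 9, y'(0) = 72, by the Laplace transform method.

L{y''} + 81L{y} = 0. s²Y - 9s - 72 + 81Y = 0. Y(s² + 81) = 9s + 72. Y = (9s + 72)/(s² + 81). Inverting: y(t) = 9cos(9t) + 8sin(9t)

Final answer: y(t) = 9cos(9t) + 8sin(9t)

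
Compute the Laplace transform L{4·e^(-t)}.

L{e^(at)} = 1/(s-a), so L{e^(-t)} = 1/(s+1). Then L{4·e^(-t)} = 4/(s+1)

Final answer: 4/(s+1)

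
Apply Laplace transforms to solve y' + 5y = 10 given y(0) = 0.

sY + 5Y = 10/s. Y = 10/(s(s+5)). Partial fractions: Y = 2/s - 2/(s+5)

Final answer: y(t) = 2(1 - e^(-5t))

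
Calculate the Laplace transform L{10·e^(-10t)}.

L{e^(at)} = 1/(s-a), so L{e^(-10t)} = 1/(s+10). Then L{10·e^(-10t)} = 10/(s+10)

Final answer: 10/(s+10)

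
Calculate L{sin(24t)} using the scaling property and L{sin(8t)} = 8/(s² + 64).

Using L{f(at)} = (1/a)F(s/a) with a=3: L{sin(24t)} = (1/3) · 8/((s/3)² + 64) = (1/3) · 8·9/(s² + 576) = 24/(s² + 576)

Final answer: 24/(s² + 576)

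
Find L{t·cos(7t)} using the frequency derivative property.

L{cos(7t)} = s/(s² + 49). Derivative: d/ds[s/(s² + 49)] = [(s² + 49) - s·2s]/(s² + 49)² = (49 - s²)/(s² + 49)². So L{t·cos(7t)} = -F'(s) = (s² - 49)/(s² + 49)²

Final answer: (s² - 49)/(s² + 49)²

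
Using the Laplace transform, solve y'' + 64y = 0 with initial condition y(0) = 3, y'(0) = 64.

L{y''} + 64L{y} = 0. s²Y - 3s - 64 + 64Y = 0. Y(s² + 64) = 3s + 64. Y = (3s + 64)/(s² + 64). Inverting: y(t) = 3cos(8t) + 8sin(8t)

Final answer: y(t) = 3cos(8t) + 8sin(8t)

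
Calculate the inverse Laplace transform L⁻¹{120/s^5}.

L⁻¹{n!/s^(n+1)} = t^n with n=4. So L⁻¹{24/s^5} = t^4, and L⁻¹{120/s^5} = (120/24)·t^4 = 5·t^4

Final answer: 5·t^4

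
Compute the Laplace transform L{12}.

L{12} = 12 · L{1} = 12/s

Final answer: 12/s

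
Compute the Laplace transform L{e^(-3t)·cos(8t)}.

L{e^(at)·cos(ωt)} = (s-a)/((s-a)² + ω²), so L{e^(-3t)·cos(8t)} = (s+3)/((s+3)² + 64)

Final answer: (s+3)/((s+3)² + 64)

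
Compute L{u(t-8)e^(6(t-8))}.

u(t-a)f(t-a) with f(t)=e^(6t). L{e^(6t)} = 1/(s-6). By time shift: e^(-8s)/(s-6)

Final answer: e^(-8s)/(s-6)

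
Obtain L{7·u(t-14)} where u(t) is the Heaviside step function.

L{u(t-a)} = e^(-as)/s. Here a=14, so L{u(t-14)} = e^(-14s)/s, and L{7·u(t-14)} = 7·e^(-14s)/s

Final answer: 7·e^(-14s)/s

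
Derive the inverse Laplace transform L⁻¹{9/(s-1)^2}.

L⁻¹{n!/(s-a)^(n+1)} = t^n·e^(at) with n=1, a=1. So L⁻¹{1/(s-1)^2} = t·e^t, and L⁻¹{9/(s-1)^2} = (9/1)·t·e^t = 9·t·e^t

Final answer: 9·t·e^t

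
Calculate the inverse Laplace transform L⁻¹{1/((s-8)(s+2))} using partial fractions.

Decompose: A/(s-8) + B/(s+2). A = 1/10, B = -1/10. f(t) = (e^(8t) - e^(-2t))/10

Final answer: (e^(8t) - e^(-2t))/10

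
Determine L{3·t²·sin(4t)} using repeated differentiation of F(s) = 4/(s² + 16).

F(s) = 4/(s² + 16). F'(s) = -8s/(s² + 16)². F''(s) = -8(16 - 3s²)/(s² + 16)³ = (24s² - 128)/(s² + 16)³. So L{t²·sin(4t)} = (-1)² F''(s) = (24s² - 128)/(s² + 16)³. Then L{3·t²·sin(4t)} = 3·(24s² - 128)/(s² + 16)³ = (72s² - 384)/(s² + 16)³

Final answer: (72s² - 384)/(s² + 16)³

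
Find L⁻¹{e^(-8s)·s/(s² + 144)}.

L⁻¹{s/(s² + 144)} = cos(12t). By the time shift theorem, L⁻¹{e^(-as)F(s)} = u(t-a)f(t-a) with a=8, so L⁻¹{e^(-8s)·s/(s² + 144)} = u(t-8)·cos(12(t-8))

Final answer: u(t-8)·cos(12(t-8))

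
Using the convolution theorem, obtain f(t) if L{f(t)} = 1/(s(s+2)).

1/(s(s+2)) = (1/s)·(1/(s+2)) = L{1}·L{e^(-2t)}. By convolution, f(t) = 1*e^(-2t) = ∫₀ᵗ 1·e^(-2τ) dτ = (1 - e^(-2t))/2

Final answer: (1 - e^(-2t))/2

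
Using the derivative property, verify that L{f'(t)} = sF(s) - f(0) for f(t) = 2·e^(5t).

f'(t) = 10e^(5t). Direct: L{f'(t)} = 10/(s-5). Property: s·2/(s-5) - 2 = (2s - 2(s-5))/(s-5) = 10/(s-5). ✓

Final answer: 10/(s-5)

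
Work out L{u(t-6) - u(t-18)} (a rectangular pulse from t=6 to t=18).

L{u(t-a)} = e^(-as)/s. L{u(t-6) - u(t-18)} = (e^(-6s) - e^(-18s))/s

Final answer: (e^(-6s) - e^(-18s))/s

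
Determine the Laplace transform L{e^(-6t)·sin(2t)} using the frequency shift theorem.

Frequency shift: L{e^(at)f(t)} = F(s-a). L{e^(-6t)·sin(2t)} = 2/((s+6)² + 4)

Final answer: 2/((s+6)² + 4)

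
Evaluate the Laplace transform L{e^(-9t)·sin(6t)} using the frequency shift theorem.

Frequency shift: L{e^(at)f(t)} = F(s-a). L{e^(-9t)·sin(6t)} = 6/((s+9)² + 36)

Final answer: 6/((s+9)² + 36)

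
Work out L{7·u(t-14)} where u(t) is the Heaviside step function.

L{u(t-a)} = e^(-as)/s. Here a=14, so L{u(t-14)} = e^(-14s)/s, and L{7·u(t-14)} = 7·e^(-14s)/s

Final answer: 7·e^(-14s)/s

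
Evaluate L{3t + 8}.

L{3t + 8} = 3·L{t} + 8·L{1} = 3/s² + 8/s

Final answer: 3/s² + 8/s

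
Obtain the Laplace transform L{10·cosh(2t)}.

L{cosh(ωt)} = s/(s² - ω²), so L{cosh(2t)} = s/(s² - 4). Then L{10·cosh(2t)} = 10·s/(s² - 4) = 10s/(s² - 4)

Final answer: 10s/(s² - 4)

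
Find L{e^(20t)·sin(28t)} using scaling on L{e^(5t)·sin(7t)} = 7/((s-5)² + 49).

Scaling with a=4: L{e^(20t)·sin(28t)} = (1/4) · 7/((s/4-5)² + 49). Simplifying: 28/((s-20)² + 784)

Final answer: 28/((s-20)² + 784)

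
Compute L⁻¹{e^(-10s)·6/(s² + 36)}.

L⁻¹{6/(s² + 36)} = sin(6t). By the time shift theorem, L⁻¹{e^(-as)F(s)} = u(t-a)f(t-a) with a=10, so L⁻¹{e^(-10s)·6/(s² + 36)} = u(t-10)·sin(6(t-10))

Final answer: u(t-10)·sin(6(t-10))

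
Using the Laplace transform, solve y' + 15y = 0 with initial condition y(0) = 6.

L{y'} + 15L{y} = 0. sY - 6 + 15Y = 0. Y(s+15) = 6. Y = 6/(s+15)

Final answer: y(t) = 6e^(-15t)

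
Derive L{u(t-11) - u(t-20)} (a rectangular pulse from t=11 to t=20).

L{u(t-a)} = e^(-as)/s. L{u(t-11) - u(t-20)} = (e^(-11s) - e^(-20s))/s

Final answer: (e^(-11s) - e^(-20s))/s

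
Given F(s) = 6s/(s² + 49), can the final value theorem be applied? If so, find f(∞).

The final value theorem requires all poles of sF(s) in the left half-plane. sF(s) = 6s²/(s² + 49) has poles at s = ±7i (imaginary axis). Theorem does NOT apply (oscillatory system).

Final answer: Not applicable (oscillatory)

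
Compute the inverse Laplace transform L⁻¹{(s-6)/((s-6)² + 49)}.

Using frequency shift, L⁻¹{(s-6)/((s-6)² + 49)} = e^(6t)·cos(7t)

Final answer: e^(6t)·cos(7t)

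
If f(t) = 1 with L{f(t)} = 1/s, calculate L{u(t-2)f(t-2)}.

Time shift theorem: L{u(t-a)f(t-a)} = e^(-as)F(s). Here a=2, F(s) = 1/s, so L{u(t-2)f(t-2)} = e^(-2s)·1/s

Final answer: e^(-2s)·1/s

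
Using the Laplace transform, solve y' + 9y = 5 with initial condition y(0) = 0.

sY + 9Y = 5/s. Y = 5/(s(s+9)). Partial fractions: Y = 5/9/s - 5/9/(s+9)

Final answer: y(t) = 5/9(1 - e^(-9t))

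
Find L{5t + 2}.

L{5t + 2} = 5·L{t} + 2·L{1} = 5/s² + 2/s

Final answer: 5/s² + 2/s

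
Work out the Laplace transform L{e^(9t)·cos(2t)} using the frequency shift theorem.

Frequency shift: L{e^(at)f(t)} = F(s-a). L{e^(9t)·cos(2t)} = (s-9)/((s-9)² + 4)

Final answer: (s-9)/((s-9)² + 4)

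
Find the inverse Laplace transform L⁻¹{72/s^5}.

L⁻¹{n!/s^(n+1)} = t^n with n=4. So L⁻¹{24/s^5} = t^4, and L⁻¹{72/s^5} = (72/24)·t^4 = 3·t^4

Final answer: 3·t^4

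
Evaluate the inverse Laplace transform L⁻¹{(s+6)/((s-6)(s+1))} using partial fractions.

Using partial fractions, f(t) = (12e^(6t) - 5e^(-t))/7

Final answer: (12e^(6t) - 5e^(-t))/7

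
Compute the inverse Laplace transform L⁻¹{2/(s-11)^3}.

L⁻¹{n!/(s-a)^(n+1)} = t^n·e^(at), so L⁻¹{2/(s-11)^3} = t^2·e^(11t)

Final answer: t^2·e^(11t)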